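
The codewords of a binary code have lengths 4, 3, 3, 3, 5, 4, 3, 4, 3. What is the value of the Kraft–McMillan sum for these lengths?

With common denominator 2^5 = 32: Σ 2^(−ℓᵢ) = 2/32 + 4/32 + 4/32 + 4/32 + 1/32 + 2/32 + 4/32 + 2/32 + 4/32 = 27/32 = 0.84375.

0.84375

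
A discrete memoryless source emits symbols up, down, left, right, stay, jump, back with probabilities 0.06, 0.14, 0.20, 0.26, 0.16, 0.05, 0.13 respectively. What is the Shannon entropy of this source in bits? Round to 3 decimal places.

2.632 bits

H = −Σ pᵢ log₂ pᵢ.
−0.06·log₂(0.06) = 0.2435
−0.14·log₂(0.14) = 0.3971
−0.20·log₂(0.20) = 0.4644
−0.26·log₂(0.26) = 0.5053
−0.16·log₂(0.16) = 0.4230
−0.05·log₂(0.05) = 0.2161
−0.13·log₂(0.13) = 0.3826
Sum ≈ 2.6321 → 2.632 bits.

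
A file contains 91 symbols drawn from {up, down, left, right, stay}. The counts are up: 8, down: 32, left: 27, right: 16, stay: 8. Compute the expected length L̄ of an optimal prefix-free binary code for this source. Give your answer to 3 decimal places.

2.176 bits/symbol

Probabilities are the counts divided by 91.
Repeatedly combine the two least-probable nodes; the expected code length is the sum of the merged weights.
merge 8/91 + 8/91 → 16/91
merge 16/91 + 16/91 → 32/91
merge 27/91 + 32/91 → 59/91
merge 32/91 + 59/91 → 1
L = 16/91 + 32/91 + 59/91 + 1 = 198/91 ≈ 2.176 bits/symbol.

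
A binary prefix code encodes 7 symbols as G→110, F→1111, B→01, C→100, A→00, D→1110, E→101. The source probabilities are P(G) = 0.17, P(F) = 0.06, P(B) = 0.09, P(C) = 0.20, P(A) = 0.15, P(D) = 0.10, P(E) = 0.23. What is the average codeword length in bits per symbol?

L̄ = Σ pᵢ·ℓᵢ = 0.17·3 + 0.06·4 + 0.09·2 + 0.20·3 + 0.15·2 + 0.10·4 + 0.23·3 = 2.92 bits/symbol.

2.92 bits/symbol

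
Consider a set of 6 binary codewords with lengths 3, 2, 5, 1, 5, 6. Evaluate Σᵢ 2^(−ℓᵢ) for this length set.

0.953125

With common denominator 2^6 = 64: Σ 2^(−ℓᵢ) = 8/64 + 16/64 + 2/64 + 32/64 + 2/64 + 1/64 = 61/64 = 0.953125.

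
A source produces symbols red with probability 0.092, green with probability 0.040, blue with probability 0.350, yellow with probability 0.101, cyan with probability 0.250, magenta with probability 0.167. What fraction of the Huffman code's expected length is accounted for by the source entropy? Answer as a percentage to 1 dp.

97.2%

Entropy H = −Σ p log₂ p ≈ 2.2978 bits.
Huffman merges: 1/25+23/250→33/250; 101/1000+33/250→233/1000; 167/1000+233/1000→2/5; 1/4+7/20→3/5; 2/5+3/5→1. L = 473/200 ≈ 2.3650.
Efficiency = H/L = 2.2978/2.3650 = 97.2%.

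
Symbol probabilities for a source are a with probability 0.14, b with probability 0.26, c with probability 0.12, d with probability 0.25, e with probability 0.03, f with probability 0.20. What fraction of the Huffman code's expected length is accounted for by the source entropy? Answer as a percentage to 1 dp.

Entropy H = −Σ p log₂ p ≈ 2.3856 bits.
Huffman merges: 3/100+3/25→3/20; 7/50+3/20→29/100; 1/5+1/4→9/20; 13/50+29/100→11/20; 9/20+11/20→1. L = 61/25 ≈ 2.4400.
Efficiency = H/L = 2.3856/2.4400 = 97.8%.

97.8%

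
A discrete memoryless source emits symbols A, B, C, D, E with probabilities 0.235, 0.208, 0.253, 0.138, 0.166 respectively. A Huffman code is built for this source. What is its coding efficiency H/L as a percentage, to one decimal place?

99.3%

Entropy H = −Σ p log₂ p ≈ 2.2882 bits.
Huffman merges: 69/500+83/500→38/125; 26/125+47/200→443/1000; 253/1000+38/125→557/1000; 443/1000+557/1000→1. L = 288/125 ≈ 2.3040.
Efficiency = H/L = 2.2882/2.3040 = 99.3%.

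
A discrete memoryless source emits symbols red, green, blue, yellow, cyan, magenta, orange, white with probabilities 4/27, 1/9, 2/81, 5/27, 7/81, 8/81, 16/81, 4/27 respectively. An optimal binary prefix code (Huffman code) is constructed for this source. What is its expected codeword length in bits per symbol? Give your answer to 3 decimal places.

Repeatedly combine the two least-probable nodes; the expected code length is the sum of the merged weights.
merge 2/81 + 7/81 → 1/9
merge 8/81 + 1/9 → 17/81
merge 1/9 + 4/27 → 7/27
merge 4/27 + 5/27 → 1/3
merge 16/81 + 17/81 → 11/27
merge 7/27 + 1/3 → 16/27
merge 11/27 + 16/27 → 1
L = 1/9 + 17/81 + 7/27 + 1/3 + 11/27 + 16/27 + 1 = 236/81 ≈ 2.914 bits/symbol.

2.914 bits/symbol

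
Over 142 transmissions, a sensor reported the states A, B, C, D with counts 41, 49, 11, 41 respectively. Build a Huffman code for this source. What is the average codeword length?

Probabilities are the counts divided by 142.
Repeatedly combine the two least-probable nodes; the expected code length is the sum of the merged weights.
merge 11/142 + 41/142 → 26/71
merge 41/142 + 49/142 → 45/71
merge 26/71 + 45/71 → 1
L = 26/71 + 45/71 + 1 = 2 bits/symbol.

2 bits/symbol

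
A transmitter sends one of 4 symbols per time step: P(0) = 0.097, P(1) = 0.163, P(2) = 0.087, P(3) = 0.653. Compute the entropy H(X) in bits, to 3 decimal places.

1.461 bits

H = −Σ pᵢ log₂ pᵢ.
−0.097·log₂(0.097) = 0.3265
−0.163·log₂(0.163) = 0.4266
−0.087·log₂(0.087) = 0.3065
−0.653·log₂(0.653) = 0.4015
Sum ≈ 1.4611 → 1.461 bits.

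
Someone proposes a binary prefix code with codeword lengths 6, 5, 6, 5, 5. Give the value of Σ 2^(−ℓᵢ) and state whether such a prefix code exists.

0.125; yes

With common denominator 2^6 = 64: Σ 2^(−ℓᵢ) = 1/64 + 2/64 + 1/64 + 2/64 + 2/64 = 8/64 = 0.125.
Kraft's inequality requires Σ ≤ 1; here Σ = 0.125 ≤ 1, so such a prefix code exists.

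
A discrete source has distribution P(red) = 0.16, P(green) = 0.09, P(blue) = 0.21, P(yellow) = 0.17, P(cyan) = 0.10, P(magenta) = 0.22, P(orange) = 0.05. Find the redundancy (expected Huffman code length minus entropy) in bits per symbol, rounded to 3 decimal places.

0.038 bits

Entropy H = −Σ p log₂ p ≈ 2.6719 bits.
Huffman merges: 1/20+9/100→7/50; 1/10+7/50→6/25; 4/25+17/100→33/100; 21/100+11/50→43/100; 6/25+33/100→57/100; 43/100+57/100→1. L = 271/100 ≈ 2.7100.
L − H = 2.7100 − 2.6719 = 0.038 bits.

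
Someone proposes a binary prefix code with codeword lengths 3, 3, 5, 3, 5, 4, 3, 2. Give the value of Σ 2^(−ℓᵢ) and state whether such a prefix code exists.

With common denominator 2^5 = 32: Σ 2^(−ℓᵢ) = 4/32 + 4/32 + 1/32 + 4/32 + 1/32 + 2/32 + 4/32 + 8/32 = 28/32 = 0.875.
Kraft's inequality requires Σ ≤ 1; here Σ = 0.875 ≤ 1, so such a prefix code exists.

0.875; yes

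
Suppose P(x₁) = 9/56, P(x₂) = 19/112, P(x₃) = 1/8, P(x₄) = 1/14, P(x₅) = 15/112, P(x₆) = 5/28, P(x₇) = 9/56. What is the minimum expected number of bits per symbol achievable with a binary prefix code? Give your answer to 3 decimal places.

Repeatedly combine the two least-probable nodes; the expected code length is the sum of the merged weights.
merge 1/14 + 1/8 → 11/56
merge 15/112 + 9/56 → 33/112
merge 9/56 + 19/112 → 37/112
merge 5/28 + 11/56 → 3/8
merge 33/112 + 37/112 → 5/8
merge 3/8 + 5/8 → 1
L = 11/56 + 33/112 + 37/112 + 3/8 + 5/8 + 1 = 79/28 ≈ 2.821 bits/symbol.

2.821 bits/symbol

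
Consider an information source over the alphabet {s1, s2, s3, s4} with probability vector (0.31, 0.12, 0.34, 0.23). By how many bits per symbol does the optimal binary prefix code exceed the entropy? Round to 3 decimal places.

Entropy H = −Σ p log₂ p ≈ 1.9077 bits.
Huffman merges: 3/25+23/100→7/20; 31/100+17/50→13/20; 7/20+13/20→1. L = 2 ≈ 2.0000.
L − H = 2.0000 − 1.9077 = 0.092 bits.

0.092 bits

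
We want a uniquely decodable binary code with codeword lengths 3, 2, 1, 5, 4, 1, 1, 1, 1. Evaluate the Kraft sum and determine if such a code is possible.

With common denominator 2^5 = 32: Σ 2^(−ℓᵢ) = 4/32 + 8/32 + 16/32 + 1/32 + 2/32 + 16/32 + 16/32 + 16/32 + 16/32 = 95/32 = 2.96875.
Kraft's inequality requires Σ ≤ 1; here Σ = 2.96875 > 1, so no such prefix code exists.

2.96875; no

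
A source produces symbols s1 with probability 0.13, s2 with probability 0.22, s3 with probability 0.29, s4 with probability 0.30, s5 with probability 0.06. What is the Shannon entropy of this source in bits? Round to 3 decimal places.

H = −Σ pᵢ log₂ pᵢ.
−0.13·log₂(0.13) = 0.3826
−0.22·log₂(0.22) = 0.4806
−0.29·log₂(0.29) = 0.5179
−0.30·log₂(0.30) = 0.5211
−0.06·log₂(0.06) = 0.2435
Sum ≈ 2.1457 → 2.146 bits.

2.146 bits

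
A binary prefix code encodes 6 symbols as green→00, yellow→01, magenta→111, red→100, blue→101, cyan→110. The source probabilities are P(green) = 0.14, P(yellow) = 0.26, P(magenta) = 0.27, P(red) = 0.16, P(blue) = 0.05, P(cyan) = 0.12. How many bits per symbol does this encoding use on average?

2.6 bits/symbol

L̄ = Σ pᵢ·ℓᵢ = 0.14·2 + 0.26·2 + 0.27·3 + 0.16·3 + 0.05·3 + 0.12·3 = 2.6 bits/symbol.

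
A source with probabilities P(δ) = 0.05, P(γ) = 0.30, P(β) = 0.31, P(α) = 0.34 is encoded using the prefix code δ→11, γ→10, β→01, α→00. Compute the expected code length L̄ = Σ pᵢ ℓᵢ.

2 bits/symbol

L̄ = Σ pᵢ·ℓᵢ = 0.05·2 + 0.30·2 + 0.31·2 + 0.34·2 = 2 bits/symbol.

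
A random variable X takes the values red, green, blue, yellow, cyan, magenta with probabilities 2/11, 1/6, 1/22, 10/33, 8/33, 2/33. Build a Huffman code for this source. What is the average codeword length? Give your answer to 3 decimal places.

2.379 bits/symbol

Repeatedly combine the two least-probable nodes; the expected code length is the sum of the merged weights.
merge 1/22 + 2/33 → 7/66
merge 7/66 + 1/6 → 3/11
merge 2/11 + 8/33 → 14/33
merge 3/11 + 10/33 → 19/33
merge 14/33 + 19/33 → 1
L = 7/66 + 3/11 + 14/33 + 19/33 + 1 = 157/66 ≈ 2.379 bits/symbol.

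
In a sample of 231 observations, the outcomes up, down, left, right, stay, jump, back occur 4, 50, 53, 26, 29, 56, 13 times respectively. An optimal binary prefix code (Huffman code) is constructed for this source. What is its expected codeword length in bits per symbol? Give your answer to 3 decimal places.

2.571 bits/symbol

Probabilities are the counts divided by 231.
Repeatedly combine the two least-probable nodes; the expected code length is the sum of the merged weights.
merge 4/231 + 13/231 → 17/231
merge 17/231 + 26/231 → 43/231
merge 29/231 + 43/231 → 24/77
merge 50/231 + 53/231 → 103/231
merge 8/33 + 24/77 → 128/231
merge 103/231 + 128/231 → 1
L = 17/231 + 43/231 + 24/77 + 103/231 + 128/231 + 1 = 18/7 ≈ 2.571 bits/symbol.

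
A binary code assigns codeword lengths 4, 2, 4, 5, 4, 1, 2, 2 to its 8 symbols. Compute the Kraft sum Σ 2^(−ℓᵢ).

1.46875

With common denominator 2^5 = 32: Σ 2^(−ℓᵢ) = 2/32 + 8/32 + 2/32 + 1/32 + 2/32 + 16/32 + 8/32 + 8/32 = 47/32 = 1.46875.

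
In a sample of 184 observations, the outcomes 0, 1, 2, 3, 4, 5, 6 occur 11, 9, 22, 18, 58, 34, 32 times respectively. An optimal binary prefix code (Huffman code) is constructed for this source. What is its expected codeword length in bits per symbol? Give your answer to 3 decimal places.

Probabilities are the counts divided by 184.
Repeatedly combine the two least-probable nodes; the expected code length is the sum of the merged weights.
merge 9/184 + 11/184 → 5/46
merge 9/92 + 5/46 → 19/92
merge 11/92 + 4/23 → 27/92
merge 17/92 + 19/92 → 9/23
merge 27/92 + 29/92 → 14/23
merge 9/23 + 14/23 → 1
L = 5/46 + 19/92 + 27/92 + 9/23 + 14/23 + 1 = 60/23 ≈ 2.609 bits/symbol.

2.609 bits/symbol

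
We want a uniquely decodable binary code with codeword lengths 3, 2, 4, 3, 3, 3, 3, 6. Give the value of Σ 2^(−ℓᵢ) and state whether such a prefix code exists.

With common denominator 2^6 = 64: Σ 2^(−ℓᵢ) = 8/64 + 16/64 + 4/64 + 8/64 + 8/64 + 8/64 + 8/64 + 1/64 = 61/64 = 0.953125.
Kraft's inequality requires Σ ≤ 1; here Σ = 0.953125 ≤ 1, so such a prefix code exists.

0.953125; yes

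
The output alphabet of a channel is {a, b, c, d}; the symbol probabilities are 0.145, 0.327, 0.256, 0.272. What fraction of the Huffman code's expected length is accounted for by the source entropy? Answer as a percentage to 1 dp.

97.3%

Entropy H = −Σ p log₂ p ≈ 1.9454 bits.
Huffman merges: 29/200+32/125→401/1000; 34/125+327/1000→599/1000; 401/1000+599/1000→1. L = 2 ≈ 2.0000.
Efficiency = H/L = 1.9454/2.0000 = 97.3%.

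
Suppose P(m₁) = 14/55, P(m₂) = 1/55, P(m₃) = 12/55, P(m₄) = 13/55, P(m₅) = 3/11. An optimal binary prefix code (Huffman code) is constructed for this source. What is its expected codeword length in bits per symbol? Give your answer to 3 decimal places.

Repeatedly combine the two least-probable nodes; the expected code length is the sum of the merged weights.
merge 1/55 + 12/55 → 13/55
merge 13/55 + 13/55 → 26/55
merge 14/55 + 3/11 → 29/55
merge 26/55 + 29/55 → 1
L = 13/55 + 26/55 + 29/55 + 1 = 123/55 ≈ 2.236 bits/symbol.

2.236 bits/symbol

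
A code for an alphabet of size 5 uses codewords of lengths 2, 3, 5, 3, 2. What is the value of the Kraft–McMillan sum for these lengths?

With common denominator 2^5 = 32: Σ 2^(−ℓᵢ) = 8/32 + 4/32 + 1/32 + 4/32 + 8/32 = 25/32 = 0.78125.

0.78125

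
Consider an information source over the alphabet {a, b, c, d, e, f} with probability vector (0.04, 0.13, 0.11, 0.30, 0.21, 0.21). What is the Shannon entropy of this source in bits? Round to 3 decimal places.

2.385 bits

H = −Σ pᵢ log₂ pᵢ.
−0.04·log₂(0.04) = 0.1858
−0.13·log₂(0.13) = 0.3826
−0.11·log₂(0.11) = 0.3503
−0.30·log₂(0.30) = 0.5211
−0.21·log₂(0.21) = 0.4728
−0.21·log₂(0.21) = 0.4728
Sum ≈ 2.3854 → 2.385 bits.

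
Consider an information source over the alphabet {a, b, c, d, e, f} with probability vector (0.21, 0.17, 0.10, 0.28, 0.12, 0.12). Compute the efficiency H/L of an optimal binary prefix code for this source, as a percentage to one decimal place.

99.1%

Entropy H = −Σ p log₂ p ≈ 2.4880 bits.
Huffman merges: 1/10+3/25→11/50; 3/25+17/100→29/100; 21/100+11/50→43/100; 7/25+29/100→57/100; 43/100+57/100→1. L = 251/100 ≈ 2.5100.
Efficiency = H/L = 2.4880/2.5100 = 99.1%.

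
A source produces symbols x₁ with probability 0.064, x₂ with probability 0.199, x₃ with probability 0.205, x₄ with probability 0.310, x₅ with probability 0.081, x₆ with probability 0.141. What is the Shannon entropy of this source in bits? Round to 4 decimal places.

2.4020 bits

H = −Σ pᵢ log₂ pᵢ.
−0.064·log₂(0.064) = 0.2538
−0.199·log₂(0.199) = 0.4635
−0.205·log₂(0.205) = 0.4687
−0.310·log₂(0.310) = 0.5238
−0.081·log₂(0.081) = 0.2937
−0.141·log₂(0.141) = 0.3985
Sum ≈ 2.4020 → 2.4020 bits.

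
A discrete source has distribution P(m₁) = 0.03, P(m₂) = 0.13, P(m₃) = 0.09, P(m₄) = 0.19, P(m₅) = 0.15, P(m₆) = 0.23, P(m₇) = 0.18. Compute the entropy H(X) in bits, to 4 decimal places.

H = −Σ pᵢ log₂ pᵢ.
−0.03·log₂(0.03) = 0.1518
−0.13·log₂(0.13) = 0.3826
−0.09·log₂(0.09) = 0.3127
−0.19·log₂(0.19) = 0.4552
−0.15·log₂(0.15) = 0.4105
−0.23·log₂(0.23) = 0.4877
−0.18·log₂(0.18) = 0.4453
Sum ≈ 2.6458 → 2.6458 bits.

2.6458 bits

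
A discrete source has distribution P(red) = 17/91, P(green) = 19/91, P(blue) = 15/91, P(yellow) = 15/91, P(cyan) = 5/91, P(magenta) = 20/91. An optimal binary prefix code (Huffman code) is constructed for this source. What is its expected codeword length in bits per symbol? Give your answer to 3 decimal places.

Repeatedly combine the two least-probable nodes; the expected code length is the sum of the merged weights.
merge 5/91 + 15/91 → 20/91
merge 15/91 + 17/91 → 32/91
merge 19/91 + 20/91 → 3/7
merge 20/91 + 32/91 → 4/7
merge 3/7 + 4/7 → 1
L = 20/91 + 32/91 + 3/7 + 4/7 + 1 = 18/7 ≈ 2.571 bits/symbol.

2.571 bits/symbol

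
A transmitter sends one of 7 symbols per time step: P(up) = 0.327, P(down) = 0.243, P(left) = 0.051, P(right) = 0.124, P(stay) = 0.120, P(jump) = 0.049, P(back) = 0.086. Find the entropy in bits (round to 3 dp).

H = −Σ pᵢ log₂ pᵢ.
−0.327·log₂(0.327) = 0.5273
−0.243·log₂(0.243) = 0.4960
−0.051·log₂(0.051) = 0.2190
−0.124·log₂(0.124) = 0.3734
−0.120·log₂(0.120) = 0.3671
−0.049·log₂(0.049) = 0.2132
−0.086·log₂(0.086) = 0.3044
Sum ≈ 2.5004 → 2.500 bits.

2.500 bits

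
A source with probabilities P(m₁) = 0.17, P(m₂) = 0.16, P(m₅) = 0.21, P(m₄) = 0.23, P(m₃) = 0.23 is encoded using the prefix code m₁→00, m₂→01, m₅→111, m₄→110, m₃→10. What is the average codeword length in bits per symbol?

2.44 bits/symbol

L̄ = Σ pᵢ·ℓᵢ = 0.17·2 + 0.16·2 + 0.21·3 + 0.23·3 + 0.23·2 = 2.44 bits/symbol.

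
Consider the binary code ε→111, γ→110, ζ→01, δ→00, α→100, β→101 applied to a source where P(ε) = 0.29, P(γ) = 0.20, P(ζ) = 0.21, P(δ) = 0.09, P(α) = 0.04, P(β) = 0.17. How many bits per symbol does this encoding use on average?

2.7 bits/symbol

L̄ = Σ pᵢ·ℓᵢ = 0.29·3 + 0.20·3 + 0.21·2 + 0.09·2 + 0.04·3 + 0.17·3 = 2.7 bits/symbol.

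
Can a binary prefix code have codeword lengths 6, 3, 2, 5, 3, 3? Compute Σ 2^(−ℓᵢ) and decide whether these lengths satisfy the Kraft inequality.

0.671875; yes

With common denominator 2^6 = 64: Σ 2^(−ℓᵢ) = 1/64 + 8/64 + 16/64 + 2/64 + 8/64 + 8/64 = 43/64 = 0.671875.
Kraft's inequality requires Σ ≤ 1; here Σ = 0.671875 ≤ 1, so such a prefix code exists.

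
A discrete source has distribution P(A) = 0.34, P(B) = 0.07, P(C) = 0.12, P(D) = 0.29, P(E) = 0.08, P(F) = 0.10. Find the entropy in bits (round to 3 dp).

2.306 bits

H = −Σ pᵢ log₂ pᵢ.
−0.34·log₂(0.34) = 0.5292
−0.07·log₂(0.07) = 0.2686
−0.12·log₂(0.12) = 0.3671
−0.29·log₂(0.29) = 0.5179
−0.08·log₂(0.08) = 0.2915
−0.10·log₂(0.10) = 0.3322
Sum ≈ 2.3064 → 2.306 bits.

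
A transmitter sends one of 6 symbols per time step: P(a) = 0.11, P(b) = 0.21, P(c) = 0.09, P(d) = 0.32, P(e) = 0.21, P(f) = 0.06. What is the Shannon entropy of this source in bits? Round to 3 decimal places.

H = −Σ pᵢ log₂ pᵢ.
−0.11·log₂(0.11) = 0.3503
−0.21·log₂(0.21) = 0.4728
−0.09·log₂(0.09) = 0.3127
−0.32·log₂(0.32) = 0.5260
−0.21·log₂(0.21) = 0.4728
−0.06·log₂(0.06) = 0.2435
Sum ≈ 2.3782 → 2.378 bits.

2.378 bits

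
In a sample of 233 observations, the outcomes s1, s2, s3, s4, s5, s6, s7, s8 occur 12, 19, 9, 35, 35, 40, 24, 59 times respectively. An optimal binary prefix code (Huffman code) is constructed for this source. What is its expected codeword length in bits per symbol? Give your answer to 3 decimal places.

2.837 bits/symbol

Probabilities are the counts divided by 233.
Repeatedly combine the two least-probable nodes; the expected code length is the sum of the merged weights.
merge 9/233 + 12/233 → 21/233
merge 19/233 + 21/233 → 40/233
merge 24/233 + 35/233 → 59/233
merge 35/233 + 40/233 → 75/233
merge 40/233 + 59/233 → 99/233
merge 59/233 + 75/233 → 134/233
merge 99/233 + 134/233 → 1
L = 21/233 + 40/233 + 59/233 + 75/233 + 99/233 + 134/233 + 1 = 661/233 ≈ 2.837 bits/symbol.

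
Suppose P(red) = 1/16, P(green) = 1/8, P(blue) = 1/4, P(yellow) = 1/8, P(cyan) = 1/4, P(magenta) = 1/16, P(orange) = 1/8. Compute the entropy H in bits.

Each probability is a power of 1/2, so log₂(1/p) is an integer.
H = Σ p·log₂(1/p) = 1/16·4 + 1/8·3 + 1/4·2 + 1/8·3 + 1/4·2 + 1/16·4 + 1/8·3 = 2.625 bits.

2.625 bits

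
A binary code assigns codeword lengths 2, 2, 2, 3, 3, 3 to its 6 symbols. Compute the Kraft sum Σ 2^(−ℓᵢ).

With common denominator 2^3 = 8: Σ 2^(−ℓᵢ) = 2/8 + 2/8 + 2/8 + 1/8 + 1/8 + 1/8 = 9/8 = 1.125.

1.125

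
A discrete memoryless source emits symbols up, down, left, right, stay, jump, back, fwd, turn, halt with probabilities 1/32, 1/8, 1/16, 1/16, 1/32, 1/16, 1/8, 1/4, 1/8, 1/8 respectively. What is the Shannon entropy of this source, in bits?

Each probability is a power of 1/2, so log₂(1/p) is an integer.
H = Σ p·log₂(1/p) = 1/32·5 + 1/8·3 + 1/16·4 + 1/16·4 + 1/32·5 + 1/16·4 + 1/8·3 + 1/4·2 + 1/8·3 + 1/8·3 = 3.0625 bits.

3.0625 bits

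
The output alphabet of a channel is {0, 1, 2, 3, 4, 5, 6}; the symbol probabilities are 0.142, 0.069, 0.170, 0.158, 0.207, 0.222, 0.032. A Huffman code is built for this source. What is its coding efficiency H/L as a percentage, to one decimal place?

Entropy H = −Σ p log₂ p ≈ 2.6325 bits.
Huffman merges: 4/125+69/1000→101/1000; 101/1000+71/500→243/1000; 79/500+17/100→41/125; 207/1000+111/500→429/1000; 243/1000+41/125→571/1000; 429/1000+571/1000→1. L = 334/125 ≈ 2.6720.
Efficiency = H/L = 2.6325/2.6720 = 98.5%.

98.5%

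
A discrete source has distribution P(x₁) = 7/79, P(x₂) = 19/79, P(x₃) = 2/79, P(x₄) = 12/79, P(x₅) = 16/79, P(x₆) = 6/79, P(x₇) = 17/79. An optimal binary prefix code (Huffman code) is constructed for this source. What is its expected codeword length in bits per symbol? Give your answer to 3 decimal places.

Repeatedly combine the two least-probable nodes; the expected code length is the sum of the merged weights.
merge 2/79 + 6/79 → 8/79
merge 7/79 + 8/79 → 15/79
merge 12/79 + 15/79 → 27/79
merge 16/79 + 17/79 → 33/79
merge 19/79 + 27/79 → 46/79
merge 33/79 + 46/79 → 1
L = 8/79 + 15/79 + 27/79 + 33/79 + 46/79 + 1 = 208/79 ≈ 2.633 bits/symbol.

2.633 bits/symbol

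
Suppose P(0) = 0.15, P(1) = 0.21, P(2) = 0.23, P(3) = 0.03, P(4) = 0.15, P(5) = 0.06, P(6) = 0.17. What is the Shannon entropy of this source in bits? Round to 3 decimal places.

2.611 bits

H = −Σ pᵢ log₂ pᵢ.
−0.15·log₂(0.15) = 0.4105
−0.21·log₂(0.21) = 0.4728
−0.23·log₂(0.23) = 0.4877
−0.03·log₂(0.03) = 0.1518
−0.15·log₂(0.15) = 0.4105
−0.06·log₂(0.06) = 0.2435
−0.17·log₂(0.17) = 0.4346
Sum ≈ 2.6115 → 2.611 bits.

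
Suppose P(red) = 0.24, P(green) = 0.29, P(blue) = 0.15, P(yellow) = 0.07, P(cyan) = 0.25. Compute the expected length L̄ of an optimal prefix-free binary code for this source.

Repeatedly combine the two least-probable nodes; the expected code length is the sum of the merged weights.
merge 7/100 + 3/20 → 11/50
merge 11/50 + 6/25 → 23/50
merge 1/4 + 29/100 → 27/50
merge 23/50 + 27/50 → 1
L = 11/50 + 23/50 + 27/50 + 1 = 111/50 = 2.22 bits/symbol.

2.22 bits/symbol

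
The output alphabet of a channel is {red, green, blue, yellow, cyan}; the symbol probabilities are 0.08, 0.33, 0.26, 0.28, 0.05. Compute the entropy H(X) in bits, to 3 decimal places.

H = −Σ pᵢ log₂ pᵢ.
−0.08·log₂(0.08) = 0.2915
−0.33·log₂(0.33) = 0.5278
−0.26·log₂(0.26) = 0.5053
−0.28·log₂(0.28) = 0.5142
−0.05·log₂(0.05) = 0.2161
Sum ≈ 2.0549 → 2.055 bits.

2.055 bits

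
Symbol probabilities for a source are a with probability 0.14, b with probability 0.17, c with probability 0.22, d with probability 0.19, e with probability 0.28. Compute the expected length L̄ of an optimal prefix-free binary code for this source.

2.31 bits/symbol

Repeatedly combine the two least-probable nodes; the expected code length is the sum of the merged weights.
merge 7/50 + 17/100 → 31/100
merge 19/100 + 11/50 → 41/100
merge 7/25 + 31/100 → 59/100
merge 41/100 + 59/100 → 1
L = 31/100 + 41/100 + 59/100 + 1 = 231/100 = 2.31 bits/symbol.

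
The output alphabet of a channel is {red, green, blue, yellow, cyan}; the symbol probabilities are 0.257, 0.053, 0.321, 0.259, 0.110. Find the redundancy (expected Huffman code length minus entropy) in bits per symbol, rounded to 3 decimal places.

Entropy H = −Σ p log₂ p ≈ 2.1097 bits.
Huffman merges: 53/1000+11/100→163/1000; 163/1000+257/1000→21/50; 259/1000+321/1000→29/50; 21/50+29/50→1. L = 2163/1000 ≈ 2.1630.
L − H = 2.1630 − 2.1097 = 0.053 bits.

0.053 bits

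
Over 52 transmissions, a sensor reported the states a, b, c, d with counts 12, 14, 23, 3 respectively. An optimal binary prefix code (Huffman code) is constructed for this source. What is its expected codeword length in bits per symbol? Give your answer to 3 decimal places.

Probabilities are the counts divided by 52.
Repeatedly combine the two least-probable nodes; the expected code length is the sum of the merged weights.
merge 3/52 + 3/13 → 15/52
merge 7/26 + 15/52 → 29/52
merge 23/52 + 29/52 → 1
L = 15/52 + 29/52 + 1 = 24/13 ≈ 1.846 bits/symbol.

1.846 bits/symbol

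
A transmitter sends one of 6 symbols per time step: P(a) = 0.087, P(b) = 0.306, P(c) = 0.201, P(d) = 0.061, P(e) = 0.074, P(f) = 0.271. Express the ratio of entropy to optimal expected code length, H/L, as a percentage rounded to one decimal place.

98.8%

Entropy H = −Σ p log₂ p ≈ 2.3291 bits.
Huffman merges: 61/1000+37/500→27/200; 87/1000+27/200→111/500; 201/1000+111/500→423/1000; 271/1000+153/500→577/1000; 423/1000+577/1000→1. L = 2357/1000 ≈ 2.3570.
Efficiency = H/L = 2.3291/2.3570 = 98.8%.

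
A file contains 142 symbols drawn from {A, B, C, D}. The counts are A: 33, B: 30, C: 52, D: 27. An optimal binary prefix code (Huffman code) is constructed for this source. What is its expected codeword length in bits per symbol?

2 bits/symbol

Probabilities are the counts divided by 142.
Repeatedly combine the two least-probable nodes; the expected code length is the sum of the merged weights.
merge 27/142 + 15/71 → 57/142
merge 33/142 + 26/71 → 85/142
merge 57/142 + 85/142 → 1
L = 57/142 + 85/142 + 1 = 2 bits/symbol.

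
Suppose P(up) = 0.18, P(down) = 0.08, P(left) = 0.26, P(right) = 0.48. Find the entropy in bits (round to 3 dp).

H = −Σ pᵢ log₂ pᵢ.
−0.18·log₂(0.18) = 0.4453
−0.08·log₂(0.08) = 0.2915
−0.26·log₂(0.26) = 0.5053
−0.48·log₂(0.48) = 0.5083
Sum ≈ 1.7504 → 1.750 bits.

1.750 bits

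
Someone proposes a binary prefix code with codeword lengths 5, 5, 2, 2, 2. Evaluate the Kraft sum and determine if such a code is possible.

With common denominator 2^5 = 32: Σ 2^(−ℓᵢ) = 1/32 + 1/32 + 8/32 + 8/32 + 8/32 = 26/32 = 0.8125.
Kraft's inequality requires Σ ≤ 1; here Σ = 0.8125 ≤ 1, so such a prefix code exists.

0.8125; yes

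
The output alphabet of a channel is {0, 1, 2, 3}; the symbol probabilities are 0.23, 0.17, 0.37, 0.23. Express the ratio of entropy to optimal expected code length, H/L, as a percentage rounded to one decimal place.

Entropy H = −Σ p log₂ p ≈ 1.9407 bits.
Huffman merges: 17/100+23/100→2/5; 23/100+37/100→3/5; 2/5+3/5→1. L = 2 ≈ 2.0000.
Efficiency = H/L = 1.9407/2.0000 = 97.0%.

97.0%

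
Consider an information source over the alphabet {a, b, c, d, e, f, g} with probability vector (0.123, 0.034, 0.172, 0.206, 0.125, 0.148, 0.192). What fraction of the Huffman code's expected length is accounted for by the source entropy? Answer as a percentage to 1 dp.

97.3%

Entropy H = −Σ p log₂ p ≈ 2.6841 bits.
Huffman merges: 17/500+123/1000→157/1000; 1/8+37/250→273/1000; 157/1000+43/250→329/1000; 24/125+103/500→199/500; 273/1000+329/1000→301/500; 199/500+301/500→1. L = 2759/1000 ≈ 2.7590.
Efficiency = H/L = 2.6841/2.7590 = 97.3%.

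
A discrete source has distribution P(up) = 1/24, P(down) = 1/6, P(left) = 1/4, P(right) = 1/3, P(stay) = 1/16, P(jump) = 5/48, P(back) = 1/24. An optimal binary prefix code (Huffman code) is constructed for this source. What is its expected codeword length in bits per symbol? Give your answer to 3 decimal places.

Repeatedly combine the two least-probable nodes; the expected code length is the sum of the merged weights.
merge 1/24 + 1/24 → 1/12
merge 1/16 + 1/12 → 7/48
merge 5/48 + 7/48 → 1/4
merge 1/6 + 1/4 → 5/12
merge 1/4 + 1/3 → 7/12
merge 5/12 + 7/12 → 1
L = 1/12 + 7/48 + 1/4 + 5/12 + 7/12 + 1 = 119/48 ≈ 2.479 bits/symbol.

2.479 bits/symbol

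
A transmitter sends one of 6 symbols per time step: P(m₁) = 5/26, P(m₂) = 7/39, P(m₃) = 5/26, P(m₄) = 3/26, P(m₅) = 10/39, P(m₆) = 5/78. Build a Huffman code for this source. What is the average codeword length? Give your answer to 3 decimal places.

Repeatedly combine the two least-probable nodes; the expected code length is the sum of the merged weights.
merge 5/78 + 3/26 → 7/39
merge 7/39 + 7/39 → 14/39
merge 5/26 + 5/26 → 5/13
merge 10/39 + 14/39 → 8/13
merge 5/13 + 8/13 → 1
L = 7/39 + 14/39 + 5/13 + 8/13 + 1 = 33/13 ≈ 2.538 bits/symbol.

2.538 bits/symbol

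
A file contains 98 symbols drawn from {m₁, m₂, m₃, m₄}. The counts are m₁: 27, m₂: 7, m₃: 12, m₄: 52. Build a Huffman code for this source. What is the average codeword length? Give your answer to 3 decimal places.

Probabilities are the counts divided by 98.
Repeatedly combine the two least-probable nodes; the expected code length is the sum of the merged weights.
merge 1/14 + 6/49 → 19/98
merge 19/98 + 27/98 → 23/49
merge 23/49 + 26/49 → 1
L = 19/98 + 23/49 + 1 = 163/98 ≈ 1.663 bits/symbol.

1.663 bits/symbol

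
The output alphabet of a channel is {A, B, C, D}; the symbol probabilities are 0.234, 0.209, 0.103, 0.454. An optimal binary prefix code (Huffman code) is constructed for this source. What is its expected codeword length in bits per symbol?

1.858 bits/symbol

Repeatedly combine the two least-probable nodes; the expected code length is the sum of the merged weights.
merge 103/1000 + 209/1000 → 39/125
merge 117/500 + 39/125 → 273/500
merge 227/500 + 273/500 → 1
L = 39/125 + 273/500 + 1 = 929/500 = 1.858 bits/symbol.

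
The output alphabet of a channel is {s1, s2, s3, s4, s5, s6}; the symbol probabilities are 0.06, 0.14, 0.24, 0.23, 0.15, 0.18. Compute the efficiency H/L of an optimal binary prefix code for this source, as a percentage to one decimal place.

98.0%

Entropy H = −Σ p log₂ p ≈ 2.4783 bits.
Huffman merges: 3/50+7/50→1/5; 3/20+9/50→33/100; 1/5+23/100→43/100; 6/25+33/100→57/100; 43/100+57/100→1. L = 253/100 ≈ 2.5300.
Efficiency = H/L = 2.4783/2.5300 = 98.0%.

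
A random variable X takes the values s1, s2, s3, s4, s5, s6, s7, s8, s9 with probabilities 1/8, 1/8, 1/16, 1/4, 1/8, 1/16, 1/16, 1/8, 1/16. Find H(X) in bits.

3 bits

Each probability is a power of 1/2, so log₂(1/p) is an integer.
H = Σ p·log₂(1/p) = 1/8·3 + 1/8·3 + 1/16·4 + 1/4·2 + 1/8·3 + 1/16·4 + 1/16·4 + 1/8·3 + 1/16·4 = 3 bits.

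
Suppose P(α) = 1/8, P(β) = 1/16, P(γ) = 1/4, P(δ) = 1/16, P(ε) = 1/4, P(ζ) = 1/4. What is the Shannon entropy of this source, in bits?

2.375 bits

Each probability is a power of 1/2, so log₂(1/p) is an integer.
H = Σ p·log₂(1/p) = 1/8·3 + 1/16·4 + 1/4·2 + 1/16·4 + 1/4·2 + 1/4·2 = 2.375 bits.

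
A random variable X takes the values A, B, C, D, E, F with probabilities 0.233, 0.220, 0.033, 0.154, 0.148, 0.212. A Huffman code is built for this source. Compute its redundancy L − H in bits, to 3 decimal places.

0.085 bits

Entropy H = −Σ p log₂ p ≈ 2.4307 bits.
Huffman merges: 33/1000+37/250→181/1000; 77/500+181/1000→67/200; 53/250+11/50→54/125; 233/1000+67/200→71/125; 54/125+71/125→1. L = 629/250 ≈ 2.5160.
L − H = 2.5160 − 2.4307 = 0.085 bits.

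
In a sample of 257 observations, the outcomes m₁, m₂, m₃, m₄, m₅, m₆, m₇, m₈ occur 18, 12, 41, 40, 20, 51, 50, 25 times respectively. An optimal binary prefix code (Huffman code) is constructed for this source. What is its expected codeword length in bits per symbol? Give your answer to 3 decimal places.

Probabilities are the counts divided by 257.
Repeatedly combine the two least-probable nodes; the expected code length is the sum of the merged weights.
merge 12/257 + 18/257 → 30/257
merge 20/257 + 25/257 → 45/257
merge 30/257 + 40/257 → 70/257
merge 41/257 + 45/257 → 86/257
merge 50/257 + 51/257 → 101/257
merge 70/257 + 86/257 → 156/257
merge 101/257 + 156/257 → 1
L = 30/257 + 45/257 + 70/257 + 86/257 + 101/257 + 156/257 + 1 = 745/257 ≈ 2.899 bits/symbol.

2.899 bits/symbol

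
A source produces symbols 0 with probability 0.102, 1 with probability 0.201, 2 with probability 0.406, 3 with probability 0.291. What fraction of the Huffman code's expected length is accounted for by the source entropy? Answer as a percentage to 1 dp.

Entropy H = −Σ p log₂ p ≈ 1.8474 bits.
Huffman merges: 51/500+201/1000→303/1000; 291/1000+303/1000→297/500; 203/500+297/500→1. L = 1897/1000 ≈ 1.8970.
Efficiency = H/L = 1.8474/1.8970 = 97.4%.

97.4%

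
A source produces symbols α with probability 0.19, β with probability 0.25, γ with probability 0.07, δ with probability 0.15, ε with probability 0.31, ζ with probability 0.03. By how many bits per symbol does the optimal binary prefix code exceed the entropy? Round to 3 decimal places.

0.040 bits

Entropy H = −Σ p log₂ p ≈ 2.3099 bits.
Huffman merges: 3/100+7/100→1/10; 1/10+3/20→1/4; 19/100+1/4→11/25; 1/4+31/100→14/25; 11/25+14/25→1. L = 47/20 ≈ 2.3500.
L − H = 2.3500 − 2.3099 = 0.040 bits.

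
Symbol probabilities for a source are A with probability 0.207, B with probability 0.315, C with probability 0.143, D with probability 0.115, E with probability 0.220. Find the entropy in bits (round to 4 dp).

2.2360 bits

H = −Σ pᵢ log₂ pᵢ.
−0.207·log₂(0.207) = 0.4704
−0.315·log₂(0.315) = 0.5250
−0.143·log₂(0.143) = 0.4012
−0.115·log₂(0.115) = 0.3588
−0.220·log₂(0.220) = 0.4806
Sum ≈ 2.2360 → 2.2360 bits.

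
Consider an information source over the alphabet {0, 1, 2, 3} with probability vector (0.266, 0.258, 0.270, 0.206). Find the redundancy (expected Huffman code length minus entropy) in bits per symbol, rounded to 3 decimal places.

0.008 bits

Entropy H = −Σ p log₂ p ≈ 1.9920 bits.
Huffman merges: 103/500+129/500→58/125; 133/500+27/100→67/125; 58/125+67/125→1. L = 2 ≈ 2.0000.
L − H = 2.0000 − 1.9920 = 0.008 bits.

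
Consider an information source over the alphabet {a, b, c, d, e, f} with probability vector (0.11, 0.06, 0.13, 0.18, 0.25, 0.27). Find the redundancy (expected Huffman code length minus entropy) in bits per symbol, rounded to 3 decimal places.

Entropy H = −Σ p log₂ p ≈ 2.4318 bits.
Huffman merges: 3/50+11/100→17/100; 13/100+17/100→3/10; 9/50+1/4→43/100; 27/100+3/10→57/100; 43/100+57/100→1. L = 247/100 ≈ 2.4700.
L − H = 2.4700 − 2.4318 = 0.038 bits.

0.038 bits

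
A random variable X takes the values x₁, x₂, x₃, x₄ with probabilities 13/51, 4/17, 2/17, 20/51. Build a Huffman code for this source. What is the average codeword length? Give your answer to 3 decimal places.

1.961 bits/symbol

Repeatedly combine the two least-probable nodes; the expected code length is the sum of the merged weights.
merge 2/17 + 4/17 → 6/17
merge 13/51 + 6/17 → 31/51
merge 20/51 + 31/51 → 1
L = 6/17 + 31/51 + 1 = 100/51 ≈ 1.961 bits/symbol.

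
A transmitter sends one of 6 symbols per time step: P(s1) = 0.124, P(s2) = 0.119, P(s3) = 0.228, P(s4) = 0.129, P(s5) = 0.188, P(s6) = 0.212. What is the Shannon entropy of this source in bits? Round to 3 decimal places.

2.534 bits

H = −Σ pᵢ log₂ pᵢ.
−0.124·log₂(0.124) = 0.3734
−0.119·log₂(0.119) = 0.3654
−0.228·log₂(0.228) = 0.4863
−0.129·log₂(0.129) = 0.3811
−0.188·log₂(0.188) = 0.4533
−0.212·log₂(0.212) = 0.4744
Sum ≈ 2.5341 → 2.534 bits.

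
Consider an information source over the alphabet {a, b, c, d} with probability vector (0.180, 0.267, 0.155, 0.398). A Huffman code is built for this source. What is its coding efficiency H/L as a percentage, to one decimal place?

Entropy H = −Σ p log₂ p ≈ 1.8999 bits.
Huffman merges: 31/200+9/50→67/200; 267/1000+67/200→301/500; 199/500+301/500→1. L = 1937/1000 ≈ 1.9370.
Efficiency = H/L = 1.8999/1.9370 = 98.1%.

98.1%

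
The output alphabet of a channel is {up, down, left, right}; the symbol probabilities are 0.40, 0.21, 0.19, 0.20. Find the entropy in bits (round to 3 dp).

H = −Σ pᵢ log₂ pᵢ.
−0.40·log₂(0.40) = 0.5288
−0.21·log₂(0.21) = 0.4728
−0.19·log₂(0.19) = 0.4552
−0.20·log₂(0.20) = 0.4644
Sum ≈ 1.9212 → 1.921 bits.

1.921 bits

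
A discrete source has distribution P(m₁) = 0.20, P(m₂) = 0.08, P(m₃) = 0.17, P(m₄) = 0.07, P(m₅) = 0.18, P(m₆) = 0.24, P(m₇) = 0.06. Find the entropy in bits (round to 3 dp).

H = −Σ pᵢ log₂ pᵢ.
−0.20·log₂(0.20) = 0.4644
−0.08·log₂(0.08) = 0.2915
−0.17·log₂(0.17) = 0.4346
−0.07·log₂(0.07) = 0.2686
−0.18·log₂(0.18) = 0.4453
−0.24·log₂(0.24) = 0.4941
−0.06·log₂(0.06) = 0.2435
Sum ≈ 2.6420 → 2.642 bits.

2.642 bits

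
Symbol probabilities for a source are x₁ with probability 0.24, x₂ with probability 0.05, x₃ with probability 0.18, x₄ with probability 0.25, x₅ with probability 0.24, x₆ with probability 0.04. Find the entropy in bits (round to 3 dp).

H = −Σ pᵢ log₂ pᵢ.
−0.24·log₂(0.24) = 0.4941
−0.05·log₂(0.05) = 0.2161
−0.18·log₂(0.18) = 0.4453
−0.25·log₂(0.25) = 0.5000
−0.24·log₂(0.24) = 0.4941
−0.04·log₂(0.04) = 0.1858
Sum ≈ 2.3354 → 2.335 bits.

2.335 bits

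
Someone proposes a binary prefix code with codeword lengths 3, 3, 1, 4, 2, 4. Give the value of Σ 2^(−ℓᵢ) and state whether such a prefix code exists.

With common denominator 2^4 = 16: Σ 2^(−ℓᵢ) = 2/16 + 2/16 + 8/16 + 1/16 + 4/16 + 1/16 = 18/16 = 1.125.
Kraft's inequality requires Σ ≤ 1; here Σ = 1.125 > 1, so no such prefix code exists.

1.125; no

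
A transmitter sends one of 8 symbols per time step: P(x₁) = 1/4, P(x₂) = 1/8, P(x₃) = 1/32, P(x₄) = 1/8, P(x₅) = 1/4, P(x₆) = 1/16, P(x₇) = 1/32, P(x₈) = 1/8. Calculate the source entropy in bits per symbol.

Each probability is a power of 1/2, so log₂(1/p) is an integer.
H = Σ p·log₂(1/p) = 1/4·2 + 1/8·3 + 1/32·5 + 1/8·3 + 1/4·2 + 1/16·4 + 1/32·5 + 1/8·3 = 2.6875 bits.

2.6875 bits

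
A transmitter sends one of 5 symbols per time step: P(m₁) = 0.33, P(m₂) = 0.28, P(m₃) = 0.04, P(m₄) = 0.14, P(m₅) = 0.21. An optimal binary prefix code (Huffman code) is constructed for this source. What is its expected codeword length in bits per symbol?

Repeatedly combine the two least-probable nodes; the expected code length is the sum of the merged weights.
merge 1/25 + 7/50 → 9/50
merge 9/50 + 21/100 → 39/100
merge 7/25 + 33/100 → 61/100
merge 39/100 + 61/100 → 1
L = 9/50 + 39/100 + 61/100 + 1 = 109/50 = 2.18 bits/symbol.

2.18 bits/symbol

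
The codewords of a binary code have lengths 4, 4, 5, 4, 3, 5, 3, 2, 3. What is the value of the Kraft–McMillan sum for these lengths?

With common denominator 2^5 = 32: Σ 2^(−ℓᵢ) = 2/32 + 2/32 + 1/32 + 2/32 + 4/32 + 1/32 + 4/32 + 8/32 + 4/32 = 28/32 = 0.875.

0.875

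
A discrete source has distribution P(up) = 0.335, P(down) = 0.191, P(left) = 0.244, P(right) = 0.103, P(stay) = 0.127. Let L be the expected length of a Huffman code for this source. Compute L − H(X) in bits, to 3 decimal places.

0.033 bits

Entropy H = −Σ p log₂ p ≈ 2.1971 bits.
Huffman merges: 103/1000+127/1000→23/100; 191/1000+23/100→421/1000; 61/250+67/200→579/1000; 421/1000+579/1000→1. L = 223/100 ≈ 2.2300.
L − H = 2.2300 − 2.1971 = 0.033 bits.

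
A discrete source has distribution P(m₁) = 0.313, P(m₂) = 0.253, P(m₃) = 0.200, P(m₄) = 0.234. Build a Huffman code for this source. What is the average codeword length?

2 bits/symbol

Repeatedly combine the two least-probable nodes; the expected code length is the sum of the merged weights.
merge 1/5 + 117/500 → 217/500
merge 253/1000 + 313/1000 → 283/500
merge 217/500 + 283/500 → 1
L = 217/500 + 283/500 + 1 = 2 bits/symbol.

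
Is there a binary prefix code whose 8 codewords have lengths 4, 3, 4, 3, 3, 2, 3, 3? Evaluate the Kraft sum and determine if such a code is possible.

With common denominator 2^4 = 16: Σ 2^(−ℓᵢ) = 1/16 + 2/16 + 1/16 + 2/16 + 2/16 + 4/16 + 2/16 + 2/16 = 16/16 = 1.
Kraft's inequality requires Σ ≤ 1; here Σ = 1 ≤ 1, so such a prefix code exists.

1; yes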